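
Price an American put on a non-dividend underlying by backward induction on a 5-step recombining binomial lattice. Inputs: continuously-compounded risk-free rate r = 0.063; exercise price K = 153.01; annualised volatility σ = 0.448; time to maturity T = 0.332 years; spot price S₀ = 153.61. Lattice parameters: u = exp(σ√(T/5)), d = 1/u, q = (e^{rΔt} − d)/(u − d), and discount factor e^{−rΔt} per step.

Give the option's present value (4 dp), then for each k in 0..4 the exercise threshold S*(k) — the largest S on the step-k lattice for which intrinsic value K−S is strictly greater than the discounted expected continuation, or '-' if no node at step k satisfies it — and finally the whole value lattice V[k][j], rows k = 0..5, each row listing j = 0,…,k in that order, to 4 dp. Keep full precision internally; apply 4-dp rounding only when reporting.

Δt=0.06640  u=1.12237  d=0.89097  q=0.48929  discount=0.99583
step 5 (expiry): payoffs max(K−S,0) = 66.7635 44.3643 16.1477 0.0000 0.0000 0.0000
step 4: (k=4,j=0): S=96.8004, (K−S)⁺=56.2096, hold=55.5709 ⇒ V=56.2096 exercise | (k=4,j=1): S=121.9406, (K−S)⁺=31.0694, hold=30.4307 ⇒ V=31.0694 exercise | (k=4,j=2): S=153.6100, (K−S)⁺=0.0000, hold=8.2124 ⇒ V=8.2124 continue | (k=4,j=3): S=193.5043, (K−S)⁺=0.0000, hold=0.0000 ⇒ V=0.0000 continue | (k=4,j=4): S=243.7597, (K−S)⁺=0.0000, hold=0.0000 ⇒ V=0.0000 continue  boundary S*=121.9406
step 3: (k=3,j=0): S=108.6457, (K−S)⁺=44.3643, hold=43.7255 ⇒ V=44.3643 exercise | (k=3,j=1): S=136.8623, (K−S)⁺=16.1477, hold=19.8028 ⇒ V=19.8028 continue | (k=3,j=2): S=172.4071, (K−S)⁺=0.0000, hold=4.1767 ⇒ V=4.1767 continue | (k=3,j=3): S=217.1833, (K−S)⁺=0.0000, hold=0.0000 ⇒ V=0.0000 continue  boundary S*=108.6457
step 2: (k=2,j=0): S=121.9406, (K−S)⁺=31.0694, hold=32.2116 ⇒ V=32.2116 continue | (k=2,j=1): S=153.6100, (K−S)⁺=0.0000, hold=12.1064 ⇒ V=12.1064 continue | (k=2,j=2): S=193.5043, (K−S)⁺=0.0000, hold=2.1242 ⇒ V=2.1242 continue  boundary S*=-
step 1: (k=1,j=0): S=136.8623, (K−S)⁺=16.1477, hold=22.2809 ⇒ V=22.2809 continue | (k=1,j=1): S=172.4071, (K−S)⁺=0.0000, hold=7.1920 ⇒ V=7.1920 continue  boundary S*=-
step 0: (k=0,j=0): S=153.6100, (K−S)⁺=0.0000, hold=14.8359 ⇒ V=14.8359 continue  boundary S*=-

price = 14.8359
boundary = - - - 108.6457 121.9406
tree:
14.8359
22.2809 7.1920
32.2116 12.1064 2.1242
44.3643 19.8028 4.1767 0.0000
56.2096 31.0694 8.2124 0.0000 0.0000
66.7635 44.3643 16.1477 0.0000 0.0000 0.0000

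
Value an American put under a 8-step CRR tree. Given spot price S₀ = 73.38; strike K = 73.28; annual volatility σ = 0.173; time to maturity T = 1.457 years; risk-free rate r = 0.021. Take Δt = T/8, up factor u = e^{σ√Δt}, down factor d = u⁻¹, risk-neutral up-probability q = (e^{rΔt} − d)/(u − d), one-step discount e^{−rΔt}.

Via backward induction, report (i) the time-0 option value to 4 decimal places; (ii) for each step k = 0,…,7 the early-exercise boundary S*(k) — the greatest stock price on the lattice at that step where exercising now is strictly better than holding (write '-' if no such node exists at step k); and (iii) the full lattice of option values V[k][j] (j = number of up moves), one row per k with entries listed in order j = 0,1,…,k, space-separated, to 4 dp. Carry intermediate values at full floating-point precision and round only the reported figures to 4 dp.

price = 5.0407
boundary = - - - 58.8012 54.6163 58.8012 63.3068 68.1575
tree:
5.0407
7.4233 2.7664
10.5711 4.4244 1.1782
14.4788 6.8584 2.0955 0.2968
18.6637 10.2200 3.6476 0.6050 0.0000
22.5507 14.4788 6.1639 1.2331 0.0000 0.0000
26.1611 18.6637 9.9732 2.5133 0.0000 0.0000 0.0000
29.5146 22.5507 14.4788 5.1225 0.0000 0.0000 0.0000 0.0000
32.6294 26.1611 18.6637 9.9732 0.0000 0.0000 0.0000 0.0000 0.0000

params: Δt=0.18213 u=1.07662 d=0.92883 q=0.50748 e^(-rΔt)=0.99618
t_8 payoffs: 32.6294 26.1611 18.6637 9.9732 0.0000 0.0000 0.0000 0.0000 0.0000
t_7: node(7,0) S=43.7654 payoff=29.5146 vs cont=29.2349 → 29.5146 [stop]  node(7,1) S=50.7293 payoff=22.5507 vs cont=22.2710 → 22.5507 [stop]  node(7,2) S=58.8012 payoff=14.4788 vs cont=14.1991 → 14.4788 [stop]  node(7,3) S=68.1575 payoff=5.1225 vs cont=4.8933 → 5.1225 [stop]  node(7,4) S=79.0026 payoff=0.0000 vs cont=0.0000 → 0.0000 [wait]  node(7,5) S=91.5734 payoff=0.0000 vs cont=0.0000 → 0.0000 [wait]  node(7,6) S=106.1443 payoff=0.0000 vs cont=0.0000 → 0.0000 [wait]  node(7,7) S=123.0338 payoff=0.0000 vs cont=0.0000 → 0.0000 [wait]  ⇒ S*(7)=68.1575
t_6: node(6,0) S=47.1189 payoff=26.1611 vs cont=25.8814 → 26.1611 [stop]  node(6,1) S=54.6163 payoff=18.6637 vs cont=18.3839 → 18.6637 [stop]  node(6,2) S=63.3068 payoff=9.9732 vs cont=9.6935 → 9.9732 [stop]  node(6,3) S=73.3800 payoff=0.0000 vs cont=2.5133 → 2.5133 [wait]  node(6,4) S=85.0561 payoff=0.0000 vs cont=0.0000 → 0.0000 [wait]  node(6,5) S=98.5900 payoff=0.0000 vs cont=0.0000 → 0.0000 [wait]  node(6,6) S=114.2775 payoff=0.0000 vs cont=0.0000 → 0.0000 [wait]  ⇒ S*(6)=63.3068
t_5: node(5,0) S=50.7293 payoff=22.5507 vs cont=22.2710 → 22.5507 [stop]  node(5,1) S=58.8012 payoff=14.4788 vs cont=14.1991 → 14.4788 [stop]  node(5,2) S=68.1575 payoff=5.1225 vs cont=6.1639 → 6.1639 [wait]  node(5,3) S=79.0026 payoff=0.0000 vs cont=1.2331 → 1.2331 [wait]  node(5,4) S=91.5734 payoff=0.0000 vs cont=0.0000 → 0.0000 [wait]  node(5,5) S=106.1443 payoff=0.0000 vs cont=0.0000 → 0.0000 [wait]  ⇒ S*(5)=58.8012
t_4: node(4,0) S=54.6163 payoff=18.6637 vs cont=18.3839 → 18.6637 [stop]  node(4,1) S=63.3068 payoff=9.9732 vs cont=10.2200 → 10.2200 [wait]  node(4,2) S=73.3800 payoff=0.0000 vs cont=3.6476 → 3.6476 [wait]  node(4,3) S=85.0561 payoff=0.0000 vs cont=0.6050 → 0.6050 [wait]  node(4,4) S=98.5900 payoff=0.0000 vs cont=0.0000 → 0.0000 [wait]  ⇒ S*(4)=54.6163
t_3: node(3,0) S=58.8012 payoff=14.4788 vs cont=14.3238 → 14.4788 [stop]  node(3,1) S=68.1575 payoff=5.1225 vs cont=6.8584 → 6.8584 [wait]  node(3,2) S=79.0026 payoff=0.0000 vs cont=2.0955 → 2.0955 [wait]  node(3,3) S=91.5734 payoff=0.0000 vs cont=0.2968 → 0.2968 [wait]  ⇒ S*(3)=58.8012
t_2: node(2,0) S=63.3068 payoff=9.9732 vs cont=10.5711 → 10.5711 [wait]  node(2,1) S=73.3800 payoff=0.0000 vs cont=4.4244 → 4.4244 [wait]  node(2,2) S=85.0561 payoff=0.0000 vs cont=1.1782 → 1.1782 [wait]  ⇒ S*(2)=-
t_1: node(1,0) S=68.1575 payoff=5.1225 vs cont=7.4233 → 7.4233 [wait]  node(1,1) S=79.0026 payoff=0.0000 vs cont=2.7664 → 2.7664 [wait]  ⇒ S*(1)=-
t_0: node(0,0) S=73.3800 payoff=0.0000 vs cont=5.0407 → 5.0407 [wait]  ⇒ S*(0)=-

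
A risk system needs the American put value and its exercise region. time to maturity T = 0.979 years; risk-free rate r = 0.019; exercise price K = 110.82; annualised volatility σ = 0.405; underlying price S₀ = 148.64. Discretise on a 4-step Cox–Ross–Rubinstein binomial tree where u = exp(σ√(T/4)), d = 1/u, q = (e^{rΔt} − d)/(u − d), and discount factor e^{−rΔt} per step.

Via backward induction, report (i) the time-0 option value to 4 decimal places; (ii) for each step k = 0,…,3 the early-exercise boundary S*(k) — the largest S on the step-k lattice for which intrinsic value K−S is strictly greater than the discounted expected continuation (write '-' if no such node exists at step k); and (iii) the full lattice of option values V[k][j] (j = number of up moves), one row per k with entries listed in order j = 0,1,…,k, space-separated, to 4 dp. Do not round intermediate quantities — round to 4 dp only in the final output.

Δt=0.24475, u=1.22185, d=0.81843, q=0.46163, disc=e^(-rΔt)=0.99536
k=4 terminal: V=max(K-S,0) → 44.1285 11.2558 0.0000 0.0000 0.0000
k=3: j=0 S=81.4867 intr=29.3333 cont=28.8192 V=29.3333[EX]; j=1 S=121.6520 intr=0.0000 cont=6.0317 V=6.0317[hold]; j=2 S=181.6151 intr=0.0000 cont=0.0000 V=0.0000[hold]; j=3 S=271.1344 intr=0.0000 cont=0.0000 V=0.0000[hold]  S*(3)=81.4867
k=2: j=0 S=99.5642 intr=11.2558 cont=18.4904 V=18.4904[hold]; j=1 S=148.6400 intr=0.0000 cont=3.2322 V=3.2322[hold]; j=2 S=221.9056 intr=0.0000 cont=0.0000 V=0.0000[hold]  S*(2)=-
k=1: j=0 S=121.6520 intr=0.0000 cont=11.3936 V=11.3936[hold]; j=1 S=181.6151 intr=0.0000 cont=1.7320 V=1.7320[hold]  S*(1)=-
k=0: j=0 S=148.6400 intr=0.0000 cont=6.9014 V=6.9014[hold]  S*(0)=-

price = 6.9014
boundary = - - - 81.4867
tree:
6.9014
11.3936 1.7320
18.4904 3.2322 0.0000
29.3333 6.0317 0.0000 0.0000
44.1285 11.2558 0.0000 0.0000 0.0000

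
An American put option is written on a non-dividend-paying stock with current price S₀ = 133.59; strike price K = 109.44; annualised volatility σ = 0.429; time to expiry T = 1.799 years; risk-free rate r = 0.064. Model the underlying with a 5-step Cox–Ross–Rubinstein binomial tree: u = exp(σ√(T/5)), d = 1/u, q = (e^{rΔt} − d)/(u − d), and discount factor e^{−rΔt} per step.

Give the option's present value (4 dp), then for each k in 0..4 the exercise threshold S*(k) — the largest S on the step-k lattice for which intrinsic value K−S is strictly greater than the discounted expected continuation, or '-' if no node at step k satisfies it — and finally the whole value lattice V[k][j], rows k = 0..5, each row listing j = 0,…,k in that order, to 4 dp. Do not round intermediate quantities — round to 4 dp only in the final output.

price = 12.7465
boundary = - - - 61.7312 79.8475
tree:
12.7465
20.4918 4.9997
31.9518 9.1087 0.8046
47.7088 16.4835 1.5858 0.0000
61.7147 29.5925 3.1254 0.0000 0.0000
72.5429 47.7088 6.1597 0.0000 0.0000 0.0000

Δt=0.35980  u=1.29347  d=0.77311  q=0.48079  discount=0.97724
step 5 (expiry): payoffs max(K−S,0) = 72.5429 47.7088 6.1597 0.0000 0.0000 0.0000
step 4: (k=4,j=0): S=47.7253, (K−S)⁺=61.7147, hold=59.2234 ⇒ V=61.7147 exercise | (k=4,j=1): S=79.8475, (K−S)⁺=29.5925, hold=27.1012 ⇒ V=29.5925 exercise | (k=4,j=2): S=133.5900, (K−S)⁺=0.0000, hold=3.1254 ⇒ V=3.1254 continue | (k=4,j=3): S=223.5047, (K−S)⁺=0.0000, hold=0.0000 ⇒ V=0.0000 continue | (k=4,j=4): S=373.9378, (K−S)⁺=0.0000, hold=0.0000 ⇒ V=0.0000 continue  boundary S*=79.8475
step 3: (k=3,j=0): S=61.7312, (K−S)⁺=47.7088, hold=45.2175 ⇒ V=47.7088 exercise | (k=3,j=1): S=103.2803, (K−S)⁺=6.1597, hold=16.4835 ⇒ V=16.4835 continue | (k=3,j=2): S=172.7947, (K−S)⁺=0.0000, hold=1.5858 ⇒ V=1.5858 continue | (k=3,j=3): S=289.0966, (K−S)⁺=0.0000, hold=0.0000 ⇒ V=0.0000 continue  boundary S*=61.7312
step 2: (k=2,j=0): S=79.8475, (K−S)⁺=29.5925, hold=31.9518 ⇒ V=31.9518 continue | (k=2,j=1): S=133.5900, (K−S)⁺=0.0000, hold=9.1087 ⇒ V=9.1087 continue | (k=2,j=2): S=223.5047, (K−S)⁺=0.0000, hold=0.8046 ⇒ V=0.8046 continue  boundary S*=-
step 1: (k=1,j=0): S=103.2803, (K−S)⁺=6.1597, hold=20.4918 ⇒ V=20.4918 continue | (k=1,j=1): S=172.7947, (K−S)⁺=0.0000, hold=4.9997 ⇒ V=4.9997 continue  boundary S*=-
step 0: (k=0,j=0): S=133.5900, (K−S)⁺=0.0000, hold=12.7465 ⇒ V=12.7465 continue  boundary S*=-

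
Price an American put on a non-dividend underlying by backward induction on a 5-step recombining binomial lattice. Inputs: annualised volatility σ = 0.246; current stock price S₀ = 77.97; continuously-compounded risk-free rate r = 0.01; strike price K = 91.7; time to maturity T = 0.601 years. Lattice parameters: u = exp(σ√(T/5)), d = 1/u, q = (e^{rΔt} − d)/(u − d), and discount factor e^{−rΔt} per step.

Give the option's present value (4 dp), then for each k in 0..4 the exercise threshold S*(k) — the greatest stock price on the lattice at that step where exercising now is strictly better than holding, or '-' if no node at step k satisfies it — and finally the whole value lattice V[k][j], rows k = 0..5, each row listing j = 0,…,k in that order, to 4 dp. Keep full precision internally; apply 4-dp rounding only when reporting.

Δt=0.12020  u=1.08903  d=0.91825  q=0.48573  discount=0.99880
step 5 (expiry): payoffs max(K−S,0) = 40.7989 31.3319 20.1042 6.7883 0.0000 0.0000
step 4: (k=4,j=0): S=55.4329, (K−S)⁺=36.2671, hold=36.1570 ⇒ V=36.2671 exercise | (k=4,j=1): S=65.7427, (K−S)⁺=25.9573, hold=25.8472 ⇒ V=25.9573 exercise | (k=4,j=2): S=77.9700, (K−S)⁺=13.7300, hold=13.6198 ⇒ V=13.7300 exercise | (k=4,j=3): S=92.4714, (K−S)⁺=0.0000, hold=3.4868 ⇒ V=3.4868 continue | (k=4,j=4): S=109.6700, (K−S)⁺=0.0000, hold=0.0000 ⇒ V=0.0000 continue  boundary S*=77.9700
step 3: (k=3,j=0): S=60.3681, (K−S)⁺=31.3319, hold=31.2218 ⇒ V=31.3319 exercise | (k=3,j=1): S=71.5958, (K−S)⁺=20.1042, hold=19.9941 ⇒ V=20.1042 exercise | (k=3,j=2): S=84.9117, (K−S)⁺=6.7883, hold=8.7440 ⇒ V=8.7440 continue | (k=3,j=3): S=100.7042, (K−S)⁺=0.0000, hold=1.7910 ⇒ V=1.7910 continue  boundary S*=71.5958
step 2: (k=2,j=0): S=65.7427, (K−S)⁺=25.9573, hold=25.8472 ⇒ V=25.9573 exercise | (k=2,j=1): S=77.9700, (K−S)⁺=13.7300, hold=14.5687 ⇒ V=14.5687 continue | (k=2,j=2): S=92.4714, (K−S)⁺=0.0000, hold=5.3603 ⇒ V=5.3603 continue  boundary S*=65.7427
step 1: (k=1,j=0): S=71.5958, (K−S)⁺=20.1042, hold=20.4009 ⇒ V=20.4009 continue | (k=1,j=1): S=84.9117, (K−S)⁺=6.7883, hold=10.0837 ⇒ V=10.0837 continue  boundary S*=-
step 0: (k=0,j=0): S=77.9700, (K−S)⁺=13.7300, hold=15.3710 ⇒ V=15.3710 continue  boundary S*=-

price = 15.3710
boundary = - - 65.7427 71.5958 77.9700
tree:
15.3710
20.4009 10.0837
25.9573 14.5687 5.3603
31.3319 20.1042 8.7440 1.7910
36.2671 25.9573 13.7300 3.4868 0.0000
40.7989 31.3319 20.1042 6.7883 0.0000 0.0000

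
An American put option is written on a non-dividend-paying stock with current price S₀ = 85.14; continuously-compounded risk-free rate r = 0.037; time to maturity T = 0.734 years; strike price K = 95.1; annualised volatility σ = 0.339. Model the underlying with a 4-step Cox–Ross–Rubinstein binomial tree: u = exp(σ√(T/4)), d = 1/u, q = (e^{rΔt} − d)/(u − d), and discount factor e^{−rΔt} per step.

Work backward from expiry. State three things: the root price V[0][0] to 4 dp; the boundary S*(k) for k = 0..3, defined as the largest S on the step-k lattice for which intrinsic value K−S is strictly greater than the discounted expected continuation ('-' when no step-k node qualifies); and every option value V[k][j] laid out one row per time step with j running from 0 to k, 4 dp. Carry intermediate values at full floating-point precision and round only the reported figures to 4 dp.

params: Δt=0.18350 u=1.15629 d=0.86483 q=0.48713 e^(-rΔt)=0.99323
t_4 payoffs: 47.4716 31.4205 9.9600 0.0000 0.0000
t_3: node(3,0) S=55.0722 payoff=40.0278 vs cont=39.3843 → 40.0278 [stop]  node(3,1) S=73.6320 payoff=21.4680 vs cont=20.8245 → 21.4680 [stop]  node(3,2) S=98.4466 payoff=0.0000 vs cont=5.0736 → 5.0736 [wait]  node(3,3) S=131.6238 payoff=0.0000 vs cont=0.0000 → 0.0000 [wait]  ⇒ S*(3)=73.6320
t_2: node(2,0) S=63.6795 payoff=31.4205 vs cont=30.7770 → 31.4205 [stop]  node(2,1) S=85.1400 payoff=9.9600 vs cont=13.3905 → 13.3905 [wait]  node(2,2) S=113.8328 payoff=0.0000 vs cont=2.5845 → 2.5845 [wait]  ⇒ S*(2)=63.6795
t_1: node(1,0) S=73.6320 payoff=21.4680 vs cont=22.4843 → 22.4843 [wait]  node(1,1) S=98.4466 payoff=0.0000 vs cont=8.0715 → 8.0715 [wait]  ⇒ S*(1)=-
t_0: node(0,0) S=85.1400 payoff=9.9600 vs cont=15.3587 → 15.3587 [wait]  ⇒ S*(0)=-

price = 15.3587
boundary = - - 63.6795 73.6320
tree:
15.3587
22.4843 8.0715
31.4205 13.3905 2.5845
40.0278 21.4680 5.0736 0.0000
47.4716 31.4205 9.9600 0.0000 0.0000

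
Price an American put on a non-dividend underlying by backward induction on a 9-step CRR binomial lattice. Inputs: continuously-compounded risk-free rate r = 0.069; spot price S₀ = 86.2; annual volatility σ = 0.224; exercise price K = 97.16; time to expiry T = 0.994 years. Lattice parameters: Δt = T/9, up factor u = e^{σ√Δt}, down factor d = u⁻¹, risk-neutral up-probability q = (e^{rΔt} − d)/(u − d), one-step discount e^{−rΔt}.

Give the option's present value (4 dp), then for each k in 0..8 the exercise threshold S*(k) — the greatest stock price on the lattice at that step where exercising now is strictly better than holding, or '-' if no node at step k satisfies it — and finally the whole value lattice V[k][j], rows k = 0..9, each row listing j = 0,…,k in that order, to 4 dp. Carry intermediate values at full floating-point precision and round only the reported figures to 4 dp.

price = 12.2246
boundary = - 80.0161 74.2758 80.0161 74.2758 80.0161 74.2758 80.0161 86.2000
tree:
12.2246
17.1439 8.0854
22.8842 11.9636 4.7998
28.2126 17.1439 7.5916 2.4200
33.1589 22.8842 11.6263 4.1618 0.9271
37.7502 28.2126 17.1439 6.9536 1.7727 0.1988
42.0122 33.1589 22.8842 11.1941 3.3341 0.4286 0.0000
45.9685 37.7502 28.2126 17.1439 6.1361 0.9243 0.0000 0.0000
49.6409 42.0122 33.1589 22.8842 10.9600 1.9932 0.0000 0.0000 0.0000
53.0499 45.9685 37.7502 28.2126 17.1439 4.2982 0.0000 0.0000 0.0000 0.0000

Δt=0.11044  u=1.07728  d=0.92826  q=0.53273  discount=0.99241
step 9 (expiry): payoffs max(K−S,0) = 53.0499 45.9685 37.7502 28.2126 17.1439 4.2982 0.0000 0.0000 0.0000 0.0000
step 8: (k=8,j=0): S=47.5191, (K−S)⁺=49.6409, hold=48.9033 ⇒ V=49.6409 exercise | (k=8,j=1): S=55.1478, (K−S)⁺=42.0122, hold=41.2746 ⇒ V=42.0122 exercise | (k=8,j=2): S=64.0011, (K−S)⁺=33.1589, hold=32.4213 ⇒ V=33.1589 exercise | (k=8,j=3): S=74.2758, (K−S)⁺=22.8842, hold=22.1466 ⇒ V=22.8842 exercise | (k=8,j=4): S=86.2000, (K−S)⁺=10.9600, hold=10.2224 ⇒ V=10.9600 exercise | (k=8,j=5): S=100.0385, (K−S)⁺=0.0000, hold=1.9932 ⇒ V=1.9932 continue | (k=8,j=6): S=116.0986, (K−S)⁺=0.0000, hold=0.0000 ⇒ V=0.0000 continue | (k=8,j=7): S=134.7369, (K−S)⁺=0.0000, hold=0.0000 ⇒ V=0.0000 continue | (k=8,j=8): S=156.3675, (K−S)⁺=0.0000, hold=0.0000 ⇒ V=0.0000 continue  boundary S*=86.2000
step 7: (k=7,j=0): S=51.1915, (K−S)⁺=45.9685, hold=45.2309 ⇒ V=45.9685 exercise | (k=7,j=1): S=59.4098, (K−S)⁺=37.7502, hold=37.0126 ⇒ V=37.7502 exercise | (k=7,j=2): S=68.9474, (K−S)⁺=28.2126, hold=27.4750 ⇒ V=28.2126 exercise | (k=7,j=3): S=80.0161, (K−S)⁺=17.1439, hold=16.4063 ⇒ V=17.1439 exercise | (k=7,j=4): S=92.8618, (K−S)⁺=4.2982, hold=6.1361 ⇒ V=6.1361 continue | (k=7,j=5): S=107.7698, (K−S)⁺=0.0000, hold=0.9243 ⇒ V=0.9243 continue | (k=7,j=6): S=125.0710, (K−S)⁺=0.0000, hold=0.0000 ⇒ V=0.0000 continue | (k=7,j=7): S=145.1498, (K−S)⁺=0.0000, hold=0.0000 ⇒ V=0.0000 continue  boundary S*=80.0161
step 6: (k=6,j=0): S=55.1478, (K−S)⁺=42.0122, hold=41.2746 ⇒ V=42.0122 exercise | (k=6,j=1): S=64.0011, (K−S)⁺=33.1589, hold=32.4213 ⇒ V=33.1589 exercise | (k=6,j=2): S=74.2758, (K−S)⁺=22.8842, hold=22.1466 ⇒ V=22.8842 exercise | (k=6,j=3): S=86.2000, (K−S)⁺=10.9600, hold=11.1941 ⇒ V=11.1941 continue | (k=6,j=4): S=100.0385, (K−S)⁺=0.0000, hold=3.3341 ⇒ V=3.3341 continue | (k=6,j=5): S=116.0986, (K−S)⁺=0.0000, hold=0.4286 ⇒ V=0.4286 continue | (k=6,j=6): S=134.7369, (K−S)⁺=0.0000, hold=0.0000 ⇒ V=0.0000 continue  boundary S*=74.2758
step 5: (k=5,j=0): S=59.4098, (K−S)⁺=37.7502, hold=37.0126 ⇒ V=37.7502 exercise | (k=5,j=1): S=68.9474, (K−S)⁺=28.2126, hold=27.4750 ⇒ V=28.2126 exercise | (k=5,j=2): S=80.0161, (K−S)⁺=17.1439, hold=16.5301 ⇒ V=17.1439 exercise | (k=5,j=3): S=92.8618, (K−S)⁺=4.2982, hold=6.9536 ⇒ V=6.9536 continue | (k=5,j=4): S=107.7698, (K−S)⁺=0.0000, hold=1.7727 ⇒ V=1.7727 continue | (k=5,j=5): S=125.0710, (K−S)⁺=0.0000, hold=0.1988 ⇒ V=0.1988 continue  boundary S*=80.0161
step 4: (k=4,j=0): S=64.0011, (K−S)⁺=33.1589, hold=32.4213 ⇒ V=33.1589 exercise | (k=4,j=1): S=74.2758, (K−S)⁺=22.8842, hold=22.1466 ⇒ V=22.8842 exercise | (k=4,j=2): S=86.2000, (K−S)⁺=10.9600, hold=11.6263 ⇒ V=11.6263 continue | (k=4,j=3): S=100.0385, (K−S)⁺=0.0000, hold=4.1618 ⇒ V=4.1618 continue | (k=4,j=4): S=116.0986, (K−S)⁺=0.0000, hold=0.9271 ⇒ V=0.9271 continue  boundary S*=74.2758
step 3: (k=3,j=0): S=68.9474, (K−S)⁺=28.2126, hold=27.4750 ⇒ V=28.2126 exercise | (k=3,j=1): S=80.0161, (K−S)⁺=17.1439, hold=16.7586 ⇒ V=17.1439 exercise | (k=3,j=2): S=92.8618, (K−S)⁺=4.2982, hold=7.5916 ⇒ V=7.5916 continue | (k=3,j=3): S=107.7698, (K−S)⁺=0.0000, hold=2.4200 ⇒ V=2.4200 continue  boundary S*=80.0161
step 2: (k=2,j=0): S=74.2758, (K−S)⁺=22.8842, hold=22.1466 ⇒ V=22.8842 exercise | (k=2,j=1): S=86.2000, (K−S)⁺=10.9600, hold=11.9636 ⇒ V=11.9636 continue | (k=2,j=2): S=100.0385, (K−S)⁺=0.0000, hold=4.7998 ⇒ V=4.7998 continue  boundary S*=74.2758
step 1: (k=1,j=0): S=80.0161, (K−S)⁺=17.1439, hold=16.9369 ⇒ V=17.1439 exercise | (k=1,j=1): S=92.8618, (K−S)⁺=4.2982, hold=8.0854 ⇒ V=8.0854 continue  boundary S*=80.0161
step 0: (k=0,j=0): S=86.2000, (K−S)⁺=10.9600, hold=12.2246 ⇒ V=12.2246 continue  boundary S*=-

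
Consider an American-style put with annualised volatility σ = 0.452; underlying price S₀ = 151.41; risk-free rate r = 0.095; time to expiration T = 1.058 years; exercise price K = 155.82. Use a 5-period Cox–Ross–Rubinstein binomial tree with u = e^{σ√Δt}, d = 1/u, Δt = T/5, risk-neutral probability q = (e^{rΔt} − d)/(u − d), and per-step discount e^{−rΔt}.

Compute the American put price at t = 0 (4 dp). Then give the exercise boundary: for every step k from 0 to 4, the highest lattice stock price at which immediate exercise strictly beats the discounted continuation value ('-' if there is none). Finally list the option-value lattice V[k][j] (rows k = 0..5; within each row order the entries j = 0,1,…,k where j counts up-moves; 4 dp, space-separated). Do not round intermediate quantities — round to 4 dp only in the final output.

price = 24.8138
boundary = - - 99.8982 81.1445 99.8982
tree:
24.8138
37.9973 12.4689
55.9218 21.3871 3.9414
74.6755 35.4707 7.9899 0.0000
89.9086 55.9218 16.1969 0.0000 0.0000
102.2820 74.6755 32.8339 0.0000 0.0000 0.0000

Δt=0.21160  u=1.23111  d=0.81227  q=0.49669  discount=0.98010
step 5 (expiry): payoffs max(K−S,0) = 102.2820 74.6755 32.8339 0.0000 0.0000 0.0000
step 4: (k=4,j=0): S=65.9114, (K−S)⁺=89.9086, hold=86.8076 ⇒ V=89.9086 exercise | (k=4,j=1): S=99.8982, (K−S)⁺=55.9218, hold=52.8208 ⇒ V=55.9218 exercise | (k=4,j=2): S=151.4100, (K−S)⁺=4.4100, hold=16.1969 ⇒ V=16.1969 continue | (k=4,j=3): S=229.4836, (K−S)⁺=0.0000, hold=0.0000 ⇒ V=0.0000 continue | (k=4,j=4): S=347.8152, (K−S)⁺=0.0000, hold=0.0000 ⇒ V=0.0000 continue  boundary S*=99.8982
step 3: (k=3,j=0): S=81.1445, (K−S)⁺=74.6755, hold=71.5745 ⇒ V=74.6755 exercise | (k=3,j=1): S=122.9861, (K−S)⁺=32.8339, hold=35.4707 ⇒ V=35.4707 continue | (k=3,j=2): S=186.4031, (K−S)⁺=0.0000, hold=7.9899 ⇒ V=7.9899 continue | (k=3,j=3): S=282.5206, (K−S)⁺=0.0000, hold=0.0000 ⇒ V=0.0000 continue  boundary S*=81.1445
step 2: (k=2,j=0): S=99.8982, (K−S)⁺=55.9218, hold=54.1044 ⇒ V=55.9218 exercise | (k=2,j=1): S=151.4100, (K−S)⁺=4.4100, hold=21.3871 ⇒ V=21.3871 continue | (k=2,j=2): S=229.4836, (K−S)⁺=0.0000, hold=3.9414 ⇒ V=3.9414 continue  boundary S*=99.8982
step 1: (k=1,j=0): S=122.9861, (K−S)⁺=32.8339, hold=37.9973 ⇒ V=37.9973 continue | (k=1,j=1): S=186.4031, (K−S)⁺=0.0000, hold=12.4689 ⇒ V=12.4689 continue  boundary S*=-
step 0: (k=0,j=0): S=151.4100, (K−S)⁺=4.4100, hold=24.8138 ⇒ V=24.8138 continue  boundary S*=-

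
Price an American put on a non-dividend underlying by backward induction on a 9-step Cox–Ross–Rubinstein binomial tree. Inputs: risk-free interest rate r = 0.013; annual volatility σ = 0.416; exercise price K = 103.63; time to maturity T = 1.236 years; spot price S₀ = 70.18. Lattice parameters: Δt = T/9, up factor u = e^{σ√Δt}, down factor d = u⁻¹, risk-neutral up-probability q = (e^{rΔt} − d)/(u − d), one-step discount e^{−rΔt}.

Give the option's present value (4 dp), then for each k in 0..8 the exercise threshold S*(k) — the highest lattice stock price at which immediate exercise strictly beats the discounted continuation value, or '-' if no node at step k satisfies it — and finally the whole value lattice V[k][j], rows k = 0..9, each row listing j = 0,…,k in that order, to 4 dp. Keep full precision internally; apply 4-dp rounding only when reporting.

Δt=0.13733  u=1.16668  d=0.85713  q=0.46731  discount=0.99822
step 9 (expiry): payoffs max(K−S,0) = 86.1056 79.7768 71.1623 59.4367 43.4765 21.7523 0.0000 0.0000 0.0000 0.0000
step 8: (k=8,j=0): S=20.4454, (K−S)⁺=83.1846, hold=82.9998 ⇒ V=83.1846 exercise | (k=8,j=1): S=27.8291, (K−S)⁺=75.8009, hold=75.6160 ⇒ V=75.8009 exercise | (k=8,j=2): S=37.8795, (K−S)⁺=65.7505, hold=65.5657 ⇒ V=65.7505 exercise | (k=8,j=3): S=51.5595, (K−S)⁺=52.0705, hold=51.8856 ⇒ V=52.0705 exercise | (k=8,j=4): S=70.1800, (K−S)⁺=33.4500, hold=33.2652 ⇒ V=33.4500 exercise | (k=8,j=5): S=95.5252, (K−S)⁺=8.1048, hold=11.5666 ⇒ V=11.5666 continue | (k=8,j=6): S=130.0237, (K−S)⁺=0.0000, hold=0.0000 ⇒ V=0.0000 continue | (k=8,j=7): S=176.9813, (K−S)⁺=0.0000, hold=0.0000 ⇒ V=0.0000 continue | (k=8,j=8): S=240.8973, (K−S)⁺=0.0000, hold=0.0000 ⇒ V=0.0000 continue  boundary S*=70.1800
step 7: (k=7,j=0): S=23.8532, (K−S)⁺=79.7768, hold=79.5919 ⇒ V=79.7768 exercise | (k=7,j=1): S=32.4677, (K−S)⁺=71.1623, hold=70.9774 ⇒ V=71.1623 exercise | (k=7,j=2): S=44.1933, (K−S)⁺=59.4367, hold=59.2519 ⇒ V=59.4367 exercise | (k=7,j=3): S=60.1535, (K−S)⁺=43.4765, hold=43.2916 ⇒ V=43.4765 exercise | (k=7,j=4): S=81.8777, (K−S)⁺=21.7523, hold=23.1823 ⇒ V=23.1823 continue | (k=7,j=5): S=111.4475, (K−S)⁺=0.0000, hold=6.1504 ⇒ V=6.1504 continue | (k=7,j=6): S=151.6963, (K−S)⁺=0.0000, hold=0.0000 ⇒ V=0.0000 continue | (k=7,j=7): S=206.4808, (K−S)⁺=0.0000, hold=0.0000 ⇒ V=0.0000 continue  boundary S*=60.1535
step 6: (k=6,j=0): S=27.8291, (K−S)⁺=75.8009, hold=75.6160 ⇒ V=75.8009 exercise | (k=6,j=1): S=37.8795, (K−S)⁺=65.7505, hold=65.5657 ⇒ V=65.7505 exercise | (k=6,j=2): S=51.5595, (K−S)⁺=52.0705, hold=51.8856 ⇒ V=52.0705 exercise | (k=6,j=3): S=70.1800, (K−S)⁺=33.4500, hold=33.9322 ⇒ V=33.9322 continue | (k=6,j=4): S=95.5252, (K−S)⁺=8.1048, hold=15.1960 ⇒ V=15.1960 continue | (k=6,j=5): S=130.0237, (K−S)⁺=0.0000, hold=3.2705 ⇒ V=3.2705 continue | (k=6,j=6): S=176.9813, (K−S)⁺=0.0000, hold=0.0000 ⇒ V=0.0000 continue  boundary S*=51.5595
step 5: (k=5,j=0): S=32.4677, (K−S)⁺=71.1623, hold=70.9774 ⇒ V=71.1623 exercise | (k=5,j=1): S=44.1933, (K−S)⁺=59.4367, hold=59.2519 ⇒ V=59.4367 exercise | (k=5,j=2): S=60.1535, (K−S)⁺=43.4765, hold=43.5166 ⇒ V=43.5166 continue | (k=5,j=3): S=81.8777, (K−S)⁺=21.7523, hold=25.1317 ⇒ V=25.1317 continue | (k=5,j=4): S=111.4475, (K−S)⁺=0.0000, hold=9.6059 ⇒ V=9.6059 continue | (k=5,j=5): S=151.6963, (K−S)⁺=0.0000, hold=1.7390 ⇒ V=1.7390 continue  boundary S*=44.1933
step 4: (k=4,j=0): S=37.8795, (K−S)⁺=65.7505, hold=65.5657 ⇒ V=65.7505 exercise | (k=4,j=1): S=51.5595, (K−S)⁺=52.0705, hold=51.9043 ⇒ V=52.0705 exercise | (k=4,j=2): S=70.1800, (K−S)⁺=33.4500, hold=34.8629 ⇒ V=34.8629 continue | (k=4,j=3): S=95.5252, (K−S)⁺=8.1048, hold=17.8445 ⇒ V=17.8445 continue | (k=4,j=4): S=130.0237, (K−S)⁺=0.0000, hold=5.9191 ⇒ V=5.9191 continue  boundary S*=51.5595
step 3: (k=3,j=0): S=44.1933, (K−S)⁺=59.4367, hold=59.2519 ⇒ V=59.4367 exercise | (k=3,j=1): S=60.1535, (K−S)⁺=43.4765, hold=43.9507 ⇒ V=43.9507 continue | (k=3,j=2): S=81.8777, (K−S)⁺=21.7523, hold=26.8621 ⇒ V=26.8621 continue | (k=3,j=3): S=111.4475, (K−S)⁺=0.0000, hold=12.2498 ⇒ V=12.2498 continue  boundary S*=44.1933
step 2: (k=2,j=0): S=51.5595, (K−S)⁺=52.0705, hold=52.1069 ⇒ V=52.1069 continue | (k=2,j=1): S=70.1800, (K−S)⁺=33.4500, hold=35.9009 ⇒ V=35.9009 continue | (k=2,j=2): S=95.5252, (K−S)⁺=8.1048, hold=19.9979 ⇒ V=19.9979 continue  boundary S*=-
step 1: (k=1,j=0): S=60.1535, (K−S)⁺=43.4765, hold=44.4542 ⇒ V=44.4542 continue | (k=1,j=1): S=81.8777, (K−S)⁺=21.7523, hold=28.4185 ⇒ V=28.4185 continue  boundary S*=-
step 0: (k=0,j=0): S=70.1800, (K−S)⁺=33.4500, hold=36.8947 ⇒ V=36.8947 continue  boundary S*=-

price = 36.8947
boundary = - - - 44.1933 51.5595 44.1933 51.5595 60.1535 70.1800
tree:
36.8947
44.4542 28.4185
52.1069 35.9009 19.9979
59.4367 43.9507 26.8621 12.2498
65.7505 52.0705 34.8629 17.8445 5.9191
71.1623 59.4367 43.5166 25.1317 9.6059 1.7390
75.8009 65.7505 52.0705 33.9322 15.1960 3.2705 0.0000
79.7768 71.1623 59.4367 43.4765 23.1823 6.1504 0.0000 0.0000
83.1846 75.8009 65.7505 52.0705 33.4500 11.5666 0.0000 0.0000 0.0000
86.1056 79.7768 71.1623 59.4367 43.4765 21.7523 0.0000 0.0000 0.0000 0.0000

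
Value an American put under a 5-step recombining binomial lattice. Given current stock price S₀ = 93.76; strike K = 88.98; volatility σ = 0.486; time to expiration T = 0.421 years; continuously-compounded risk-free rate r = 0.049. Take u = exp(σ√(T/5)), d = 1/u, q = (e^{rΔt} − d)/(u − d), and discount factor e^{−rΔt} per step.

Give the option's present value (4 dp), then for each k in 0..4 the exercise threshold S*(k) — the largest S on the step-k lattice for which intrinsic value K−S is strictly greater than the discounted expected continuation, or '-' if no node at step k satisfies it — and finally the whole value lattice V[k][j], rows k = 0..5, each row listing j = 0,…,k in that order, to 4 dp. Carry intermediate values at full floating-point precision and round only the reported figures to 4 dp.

Δt=0.08420, u=1.15145, d=0.86847, q=0.47941, disc=e^(-rΔt)=0.99588
k=5 terminal: V=max(K-S,0) → 42.6579 27.5642 7.5524 0.0000 0.0000 0.0000
k=4: j=0 S=53.3377 intr=35.6423 cont=35.2760 V=35.6423[EX]; j=1 S=70.7173 intr=18.2627 cont=17.8963 V=18.2627[EX]; j=2 S=93.7600 intr=0.0000 cont=3.9155 V=3.9155[hold]; j=3 S=124.3109 intr=0.0000 cont=0.0000 V=0.0000[hold]; j=4 S=164.8166 intr=0.0000 cont=0.0000 V=0.0000[hold]  S*(4)=70.7173
k=3: j=0 S=61.4158 intr=27.5642 cont=27.1978 V=27.5642[EX]; j=1 S=81.4276 intr=7.5524 cont=11.3376 V=11.3376[hold]; j=2 S=107.9601 intr=0.0000 cont=2.0300 V=2.0300[hold]; j=3 S=143.1381 intr=0.0000 cont=0.0000 V=0.0000[hold]  S*(3)=61.4158
k=2: j=0 S=70.7173 intr=18.2627 cont=19.7035 V=19.7035[hold]; j=1 S=93.7600 intr=0.0000 cont=6.8471 V=6.8471[hold]; j=2 S=124.3109 intr=0.0000 cont=1.0524 V=1.0524[hold]  S*(2)=-
k=1: j=0 S=81.4276 intr=7.5524 cont=13.4842 V=13.4842[hold]; j=1 S=107.9601 intr=0.0000 cont=4.0523 V=4.0523[hold]  S*(1)=-
k=0: j=0 S=93.7600 intr=0.0000 cont=8.9255 V=8.9255[hold]  S*(0)=-

price = 8.9255
boundary = - - - 61.4158 70.7173
tree:
8.9255
13.4842 4.0523
19.7035 6.8471 1.0524
27.5642 11.3376 2.0300 0.0000
35.6423 18.2627 3.9155 0.0000 0.0000
42.6579 27.5642 7.5524 0.0000 0.0000 0.0000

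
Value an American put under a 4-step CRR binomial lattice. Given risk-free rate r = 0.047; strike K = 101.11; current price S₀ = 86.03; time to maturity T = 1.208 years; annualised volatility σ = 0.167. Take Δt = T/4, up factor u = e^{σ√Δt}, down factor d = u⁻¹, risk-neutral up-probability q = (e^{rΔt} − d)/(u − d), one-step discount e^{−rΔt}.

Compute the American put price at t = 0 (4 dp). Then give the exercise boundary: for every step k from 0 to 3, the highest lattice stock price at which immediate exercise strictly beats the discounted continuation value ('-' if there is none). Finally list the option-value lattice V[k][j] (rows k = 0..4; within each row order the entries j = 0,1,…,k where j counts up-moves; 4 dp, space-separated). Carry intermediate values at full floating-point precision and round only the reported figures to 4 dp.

Δt=0.30200, u=1.09612, d=0.91231, q=0.55485, disc=e^(-rΔt)=0.98591
k=4 terminal: V=max(K-S,0) → 41.5133 29.5062 15.0800 0.0000 0.0000
k=3: j=0 S=65.3249 intr=35.7851 cont=34.3600 V=35.7851[EX]; j=1 S=78.4861 intr=22.6239 cont=21.1988 V=22.6239[EX]; j=2 S=94.2990 intr=6.8110 cont=6.6183 V=6.8110[EX]; j=3 S=113.2976 intr=0.0000 cont=0.0000 V=0.0000[hold]  S*(3)=94.2990
k=2: j=0 S=71.6038 intr=29.5062 cont=28.0812 V=29.5062[EX]; j=1 S=86.0300 intr=15.0800 cont=13.6550 V=15.0800[EX]; j=2 S=103.3627 intr=0.0000 cont=2.9892 V=2.9892[hold]  S*(2)=86.0300
k=1: j=0 S=78.4861 intr=22.6239 cont=21.1988 V=22.6239[EX]; j=1 S=94.2990 intr=6.8110 cont=8.2535 V=8.2535[hold]  S*(1)=78.4861
k=0: j=0 S=86.0300 intr=15.0800 cont=14.4440 V=15.0800[EX]  S*(0)=86.0300

price = 15.0800
boundary = 86.0300 78.4861 86.0300 94.2990
tree:
15.0800
22.6239 8.2535
29.5062 15.0800 2.9892
35.7851 22.6239 6.8110 0.0000
41.5133 29.5062 15.0800 0.0000 0.0000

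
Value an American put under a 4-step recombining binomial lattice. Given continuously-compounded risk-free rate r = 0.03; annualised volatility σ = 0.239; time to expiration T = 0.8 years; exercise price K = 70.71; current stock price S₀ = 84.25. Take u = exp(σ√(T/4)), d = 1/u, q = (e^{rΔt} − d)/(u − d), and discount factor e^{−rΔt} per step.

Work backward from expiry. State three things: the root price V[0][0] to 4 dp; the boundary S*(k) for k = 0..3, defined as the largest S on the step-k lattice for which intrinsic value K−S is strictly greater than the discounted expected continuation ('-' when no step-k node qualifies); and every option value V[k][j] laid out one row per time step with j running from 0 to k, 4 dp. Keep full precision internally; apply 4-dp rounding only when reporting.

price = 1.6522
boundary = - - - 61.1382
tree:
1.6522
3.0062 0.3257
5.4047 0.6571 0.0000
9.5718 1.3258 0.0000 0.0000
15.7694 2.6751 0.0000 0.0000 0.0000

Δt=0.20000  u=1.11281  d=0.89863  q=0.50140  discount=0.99402
step 4 (expiry): payoffs max(K−S,0) = 15.7694 2.6751 0.0000 0.0000 0.0000
step 3: (k=3,j=0): S=61.1382, (K−S)⁺=9.5718, hold=9.1488 ⇒ V=9.5718 exercise | (k=3,j=1): S=75.7096, (K−S)⁺=0.0000, hold=1.3258 ⇒ V=1.3258 continue | (k=3,j=2): S=93.7538, (K−S)⁺=0.0000, hold=0.0000 ⇒ V=0.0000 continue | (k=3,j=3): S=116.0987, (K−S)⁺=0.0000, hold=0.0000 ⇒ V=0.0000 continue  boundary S*=61.1382
step 2: (k=2,j=0): S=68.0349, (K−S)⁺=2.6751, hold=5.4047 ⇒ V=5.4047 continue | (k=2,j=1): S=84.2500, (K−S)⁺=0.0000, hold=0.6571 ⇒ V=0.6571 continue | (k=2,j=2): S=104.3298, (K−S)⁺=0.0000, hold=0.0000 ⇒ V=0.0000 continue  boundary S*=-
step 1: (k=1,j=0): S=75.7096, (K−S)⁺=0.0000, hold=3.0062 ⇒ V=3.0062 continue | (k=1,j=1): S=93.7538, (K−S)⁺=0.0000, hold=0.3257 ⇒ V=0.3257 continue  boundary S*=-
step 0: (k=0,j=0): S=84.2500, (K−S)⁺=0.0000, hold=1.6522 ⇒ V=1.6522 continue  boundary S*=-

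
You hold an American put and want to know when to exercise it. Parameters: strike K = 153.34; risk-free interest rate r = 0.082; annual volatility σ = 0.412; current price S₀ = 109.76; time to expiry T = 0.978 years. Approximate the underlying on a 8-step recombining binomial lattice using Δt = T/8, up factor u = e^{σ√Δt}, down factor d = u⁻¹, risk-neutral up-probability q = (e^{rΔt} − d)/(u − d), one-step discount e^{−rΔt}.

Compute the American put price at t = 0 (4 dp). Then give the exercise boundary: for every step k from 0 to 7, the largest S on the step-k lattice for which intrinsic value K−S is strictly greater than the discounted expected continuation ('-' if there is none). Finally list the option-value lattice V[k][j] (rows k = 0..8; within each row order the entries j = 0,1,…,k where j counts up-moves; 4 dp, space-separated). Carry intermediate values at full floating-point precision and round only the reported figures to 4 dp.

price = 44.8204
boundary = - 95.0348 82.2851 95.0348 109.7600 95.0348 109.7600 126.7668
tree:
44.8204
58.3052 32.1811
71.0549 44.1015 20.8579
82.0941 58.3052 30.7257 11.3677
91.6523 71.0549 43.5800 18.4351 4.4987
99.9282 82.0941 58.3052 28.9705 8.2254 0.8463
107.0938 91.6523 71.0549 43.5800 14.8815 1.7059 0.0000
113.2981 99.9282 82.0941 58.3052 26.5732 3.4387 0.0000 0.0000
118.6700 107.0938 91.6523 71.0549 43.5800 6.9313 0.0000 0.0000 0.0000

params: Δt=0.12225 u=1.15495 d=0.86584 q=0.49890 e^(-rΔt)=0.99003
t_8 payoffs: 118.6700 107.0938 91.6523 71.0549 43.5800 6.9313 0.0000 0.0000 0.0000
t_7: node(7,0) S=40.0419 payoff=113.2981 vs cont=111.7686 → 113.2981 [stop]  node(7,1) S=53.4118 payoff=99.9282 vs cont=98.3987 → 99.9282 [stop]  node(7,2) S=71.2459 payoff=82.0941 vs cont=80.5646 → 82.0941 [stop]  node(7,3) S=95.0348 payoff=58.3052 vs cont=56.7757 → 58.3052 [stop]  node(7,4) S=126.7668 payoff=26.5732 vs cont=25.0438 → 26.5732 [stop]  node(7,5) S=169.0940 payoff=0.0000 vs cont=3.4387 → 3.4387 [wait]  node(7,6) S=225.5541 payoff=0.0000 vs cont=0.0000 → 0.0000 [wait]  node(7,7) S=300.8662 payoff=0.0000 vs cont=0.0000 → 0.0000 [wait]  ⇒ S*(7)=126.7668
t_6: node(6,0) S=46.2462 payoff=107.0938 vs cont=105.5643 → 107.0938 [stop]  node(6,1) S=61.6877 payoff=91.6523 vs cont=90.1228 → 91.6523 [stop]  node(6,2) S=82.2851 payoff=71.0549 vs cont=69.5254 → 71.0549 [stop]  node(6,3) S=109.7600 payoff=43.5800 vs cont=42.0505 → 43.5800 [stop]  node(6,4) S=146.4087 payoff=6.9313 vs cont=14.8815 → 14.8815 [wait]  node(6,5) S=195.2942 payoff=0.0000 vs cont=1.7059 → 1.7059 [wait]  node(6,6) S=260.5026 payoff=0.0000 vs cont=0.0000 → 0.0000 [wait]  ⇒ S*(6)=109.7600
t_5: node(5,0) S=53.4118 payoff=99.9282 vs cont=98.3987 → 99.9282 [stop]  node(5,1) S=71.2459 payoff=82.0941 vs cont=80.5646 → 82.0941 [stop]  node(5,2) S=95.0348 payoff=58.3052 vs cont=56.7757 → 58.3052 [stop]  node(5,3) S=126.7668 payoff=26.5732 vs cont=28.9705 → 28.9705 [wait]  node(5,4) S=169.0940 payoff=0.0000 vs cont=8.2254 → 8.2254 [wait]  node(5,5) S=225.5541 payoff=0.0000 vs cont=0.8463 → 0.8463 [wait]  ⇒ S*(5)=95.0348
t_4: node(4,0) S=61.6877 payoff=91.6523 vs cont=90.1228 → 91.6523 [stop]  node(4,1) S=82.2851 payoff=71.0549 vs cont=69.5254 → 71.0549 [stop]  node(4,2) S=109.7600 payoff=43.5800 vs cont=43.2346 → 43.5800 [stop]  node(4,3) S=146.4087 payoff=6.9313 vs cont=18.4351 → 18.4351 [wait]  node(4,4) S=195.2942 payoff=0.0000 vs cont=4.4987 → 4.4987 [wait]  ⇒ S*(4)=109.7600
t_3: node(3,0) S=71.2459 payoff=82.0941 vs cont=80.5646 → 82.0941 [stop]  node(3,1) S=95.0348 payoff=58.3052 vs cont=56.7757 → 58.3052 [stop]  node(3,2) S=126.7668 payoff=26.5732 vs cont=30.7257 → 30.7257 [wait]  node(3,3) S=169.0940 payoff=0.0000 vs cont=11.3677 → 11.3677 [wait]  ⇒ S*(3)=95.0348
t_2: node(2,0) S=82.2851 payoff=71.0549 vs cont=69.5254 → 71.0549 [stop]  node(2,1) S=109.7600 payoff=43.5800 vs cont=44.1015 → 44.1015 [wait]  node(2,2) S=146.4087 payoff=6.9313 vs cont=20.8579 → 20.8579 [wait]  ⇒ S*(2)=82.2851
t_1: node(1,0) S=95.0348 payoff=58.3052 vs cont=57.0333 → 58.3052 [stop]  node(1,1) S=126.7668 payoff=26.5732 vs cont=32.1811 → 32.1811 [wait]  ⇒ S*(1)=95.0348
t_0: node(0,0) S=109.7600 payoff=43.5800 vs cont=44.8204 → 44.8204 [wait]  ⇒ S*(0)=-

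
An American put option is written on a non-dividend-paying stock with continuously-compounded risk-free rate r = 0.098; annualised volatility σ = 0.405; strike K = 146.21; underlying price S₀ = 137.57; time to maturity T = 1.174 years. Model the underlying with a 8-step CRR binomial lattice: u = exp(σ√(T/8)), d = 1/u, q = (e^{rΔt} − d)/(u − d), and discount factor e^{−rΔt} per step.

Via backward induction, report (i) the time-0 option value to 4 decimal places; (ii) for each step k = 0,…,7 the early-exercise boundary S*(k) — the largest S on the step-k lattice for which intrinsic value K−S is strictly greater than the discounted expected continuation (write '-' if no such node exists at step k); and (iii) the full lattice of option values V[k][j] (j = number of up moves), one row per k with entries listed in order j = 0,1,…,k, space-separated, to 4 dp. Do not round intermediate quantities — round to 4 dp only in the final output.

Δt=0.14675, u=1.16783, d=0.85629, q=0.50779, disc=e^(-rΔt)=0.98572
k=8 terminal: V=max(K-S,0) → 106.4463 91.9792 72.2486 45.3394 8.6400 0.0000 0.0000 0.0000 0.0000
k=7: j=0 S=46.4373 intr=99.7727 cont=97.6851 V=99.7727[EX]; j=1 S=63.3324 intr=82.8776 cont=80.7900 V=82.8776[EX]; j=2 S=86.3744 intr=59.8356 cont=57.7479 V=59.8356[EX]; j=3 S=117.7997 intr=28.4103 cont=26.3226 V=28.4103[EX]; j=4 S=160.6584 intr=0.0000 cont=4.1920 V=4.1920[hold]; j=5 S=219.1102 intr=0.0000 cont=0.0000 V=0.0000[hold]; j=6 S=298.8283 intr=0.0000 cont=0.0000 V=0.0000[hold]; j=7 S=407.5500 intr=0.0000 cont=0.0000 V=0.0000[hold]  S*(7)=117.7997
k=6: j=0 S=54.2308 intr=91.9792 cont=89.8915 V=91.9792[EX]; j=1 S=73.9614 intr=72.2486 cont=70.1609 V=72.2486[EX]; j=2 S=100.8706 intr=45.3394 cont=43.2517 V=45.3394[EX]; j=3 S=137.5700 intr=8.6400 cont=15.8825 V=15.8825[hold]; j=4 S=187.6216 intr=0.0000 cont=2.0339 V=2.0339[hold]; j=5 S=255.8834 intr=0.0000 cont=0.0000 V=0.0000[hold]; j=6 S=348.9806 intr=0.0000 cont=0.0000 V=0.0000[hold]  S*(6)=100.8706
k=5: j=0 S=63.3324 intr=82.8776 cont=80.7900 V=82.8776[EX]; j=1 S=86.3744 intr=59.8356 cont=57.7479 V=59.8356[EX]; j=2 S=117.7997 intr=28.4103 cont=29.9478 V=29.9478[hold]; j=3 S=160.6584 intr=0.0000 cont=8.7240 V=8.7240[hold]; j=4 S=219.1102 intr=0.0000 cont=0.9868 V=0.9868[hold]; j=5 S=298.8283 intr=0.0000 cont=0.0000 V=0.0000[hold]  S*(5)=86.3744
k=4: j=0 S=73.9614 intr=72.2486 cont=70.1609 V=72.2486[EX]; j=1 S=100.8706 intr=45.3394 cont=44.0213 V=45.3394[EX]; j=2 S=137.5700 intr=8.6400 cont=18.8969 V=18.8969[hold]; j=3 S=187.6216 intr=0.0000 cont=4.7267 V=4.7267[hold]; j=4 S=255.8834 intr=0.0000 cont=0.4788 V=0.4788[hold]  S*(4)=100.8706
k=3: j=0 S=86.3744 intr=59.8356 cont=57.7479 V=59.8356[EX]; j=1 S=117.7997 intr=28.4103 cont=31.4566 V=31.4566[hold]; j=2 S=160.6584 intr=0.0000 cont=11.5344 V=11.5344[hold]; j=3 S=219.1102 intr=0.0000 cont=2.5330 V=2.5330[hold]  S*(3)=86.3744
k=2: j=0 S=100.8706 intr=45.3394 cont=44.7765 V=45.3394[EX]; j=1 S=137.5700 intr=8.6400 cont=21.0356 V=21.0356[hold]; j=2 S=187.6216 intr=0.0000 cont=6.8641 V=6.8641[hold]  S*(2)=100.8706
k=1: j=0 S=117.7997 intr=28.4103 cont=32.5271 V=32.5271[hold]; j=1 S=160.6584 intr=0.0000 cont=13.6419 V=13.6419[hold]  S*(1)=-
k=0: j=0 S=137.5700 intr=8.6400 cont=22.6099 V=22.6099[hold]  S*(0)=-

price = 22.6099
boundary = - - 100.8706 86.3744 100.8706 86.3744 100.8706 117.7997
tree:
22.6099
32.5271 13.6419
45.3394 21.0356 6.8641
59.8356 31.4566 11.5344 2.5330
72.2486 45.3394 18.8969 4.7267 0.4788
82.8776 59.8356 29.9478 8.7240 0.9868 0.0000
91.9792 72.2486 45.3394 15.8825 2.0339 0.0000 0.0000
99.7727 82.8776 59.8356 28.4103 4.1920 0.0000 0.0000 0.0000
106.4463 91.9792 72.2486 45.3394 8.6400 0.0000 0.0000 0.0000 0.0000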